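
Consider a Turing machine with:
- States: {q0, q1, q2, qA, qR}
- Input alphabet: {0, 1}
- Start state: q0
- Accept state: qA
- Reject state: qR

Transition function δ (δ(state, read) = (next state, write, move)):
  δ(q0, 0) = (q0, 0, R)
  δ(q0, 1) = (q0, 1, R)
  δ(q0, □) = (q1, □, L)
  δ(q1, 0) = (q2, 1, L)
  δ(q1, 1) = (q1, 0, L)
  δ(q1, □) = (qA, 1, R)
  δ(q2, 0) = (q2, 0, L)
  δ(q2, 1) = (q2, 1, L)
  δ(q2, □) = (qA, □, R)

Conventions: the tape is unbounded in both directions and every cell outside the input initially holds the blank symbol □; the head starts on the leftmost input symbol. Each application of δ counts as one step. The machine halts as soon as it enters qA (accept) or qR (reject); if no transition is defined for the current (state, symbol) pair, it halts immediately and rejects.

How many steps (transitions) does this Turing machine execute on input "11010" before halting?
Step 0: [q0]11010 (head at position 0)
Step 1: δ(q0, 1) = (q0, 1, R)  ⊢  1[q0]1010 (head at position 1)
Step 2: δ(q0, 1) = (q0, 1, R)  ⊢  11[q0]010 (head at position 2)
Step 3: δ(q0, 0) = (q0, 0, R)  ⊢  110[q0]10 (head at position 3)
Step 4: δ(q0, 1) = (q0, 1, R)  ⊢  1101[q0]0 (head at position 4)
Step 5: δ(q0, 0) = (q0, 0, R)  ⊢  11010[q0]□ (head at position 5)
Step 6: δ(q0, □) = (q1, □, L)  ⊢  1101[q1]0□ (head at position 4)
Step 7: δ(q1, 0) = (q2, 1, L)  ⊢  110[q2]11□ (head at position 3)
Step 8: δ(q2, 1) = (q2, 1, L)  ⊢  11[q2]011□ (head at position 2)
Step 9: δ(q2, 0) = (q2, 0, L)  ⊢  1[q2]1011□ (head at position 1)
Step 10: δ(q2, 1) = (q2, 1, L)  ⊢  [q2]11011□ (head at position 0)
Step 11: δ(q2, 1) = (q2, 1, L)  ⊢  [q2]□11011□ (head at position -1)
Step 12: δ(q2, □) = (qA, □, R)  ⊢  □[qA]11011□ (head at position 0)
The machine is in qA, so it halts and accepts.
Number of transitions executed: 12.

Final answer: 12 steps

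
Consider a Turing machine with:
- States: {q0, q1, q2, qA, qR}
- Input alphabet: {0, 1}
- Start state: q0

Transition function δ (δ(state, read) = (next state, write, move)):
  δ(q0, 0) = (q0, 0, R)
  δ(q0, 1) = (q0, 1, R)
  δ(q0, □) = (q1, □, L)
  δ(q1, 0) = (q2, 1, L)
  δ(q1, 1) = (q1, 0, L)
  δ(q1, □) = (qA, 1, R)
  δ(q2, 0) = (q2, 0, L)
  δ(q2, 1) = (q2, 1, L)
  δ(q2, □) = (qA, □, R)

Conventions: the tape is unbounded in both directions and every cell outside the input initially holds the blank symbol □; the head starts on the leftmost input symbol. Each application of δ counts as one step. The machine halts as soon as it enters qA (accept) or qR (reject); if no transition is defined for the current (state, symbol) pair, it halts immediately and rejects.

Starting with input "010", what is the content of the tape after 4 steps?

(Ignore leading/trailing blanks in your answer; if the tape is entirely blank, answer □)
Step 0: [q0]010 (head at position 0)
Step 1: δ(q0, 0) = (q0, 0, R)  ⊢  0[q0]10 (head at position 1)
Step 2: δ(q0, 1) = (q0, 1, R)  ⊢  01[q0]0 (head at position 2)
Step 3: δ(q0, 0) = (q0, 0, R)  ⊢  010[q0]□ (head at position 3)
Step 4: δ(q0, □) = (q1, □, L)  ⊢  01[q1]0□ (head at position 2)
Tape after 4 steps (ignoring surrounding blanks): 010

Final answer: Tape: 010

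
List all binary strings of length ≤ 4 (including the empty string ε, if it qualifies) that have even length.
Checking every binary string of length 0 to 4:
  Length 0: accepted: ε | rejected: (none)
  Length 1: accepted: (none) | rejected: 0, 1
  Length 2: accepted: 00, 01, 10, 11 | rejected: (none)
  Length 3: accepted: (none) | rejected: 000, 001, 010, 011, 100, 101, 110, 111
  Length 4: accepted: 0000, 0001, 0010, 0011, 0100, 0101, 0110, 0111, 1000, 1001, 1010, 1011, 1100, 1101, 1110, 1111 | rejected: (none)
Total: 21 string(s).

Final answer: ε, 00, 01, 10, 11, 0000, 0001, 0010, 0011, 0100, 0101, 0110, 0111, 1000, 1001, 1010, 1011, 1100, 1101, 1110, 1111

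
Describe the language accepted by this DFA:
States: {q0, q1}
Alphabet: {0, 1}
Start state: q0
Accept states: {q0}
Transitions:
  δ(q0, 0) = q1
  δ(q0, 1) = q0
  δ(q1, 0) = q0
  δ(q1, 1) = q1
Analyzing the DFA structure:
Start state: q0
Accept states: {q0}
Interpreting what each state remembers (checking against the transitions):
  q0: an even number of 0s has been read so far
  q1: an odd number of 0s has been read so far
  δ(q0, 0): in q0 (an even number of 0s has been read so far), after reading 0 we have: an odd number of 0s has been read so far → q1
  δ(q0, 1): in q0 (an even number of 0s has been read so far), after reading 1 we have: an even number of 0s has been read so far → q0
  δ(q1, 0): in q1 (an odd number of 0s has been read so far), after reading 0 we have: an even number of 0s has been read so far → q0
  δ(q1, 1): in q1 (an odd number of 0s has been read so far), after reading 1 we have: an odd number of 0s has been read so far → q1
A string is accepted iff it ends in {q0}, i.e. an even number of 0s has been read so far.
Language: All binary strings with an even number of 0s

Final answer: All binary strings with an even number of 0s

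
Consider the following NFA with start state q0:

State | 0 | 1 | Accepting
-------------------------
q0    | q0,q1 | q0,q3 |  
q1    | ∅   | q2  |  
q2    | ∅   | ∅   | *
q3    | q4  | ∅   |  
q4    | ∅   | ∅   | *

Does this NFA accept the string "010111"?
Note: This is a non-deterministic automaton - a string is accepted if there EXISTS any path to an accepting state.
Track the set of states the NFA could be in: start {q0}
Read '0': {q0} → {q0, q1}
Read '1': {q0, q1} → {q0, q2, q3}
Read '0': {q0, q2, q3} → {q0, q1, q4}
Read '1': {q0, q1, q4} → {q0, q2, q3}
Read '1': {q0, q2, q3} → {q0, q3}
Read '1': {q0, q3} → {q0, q3}
Final set {q0, q3} contains no accepting state → rejected.

Final answer: No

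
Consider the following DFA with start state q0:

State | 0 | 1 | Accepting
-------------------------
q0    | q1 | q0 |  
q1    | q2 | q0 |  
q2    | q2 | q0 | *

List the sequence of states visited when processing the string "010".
q0 → q1 → q0 → q1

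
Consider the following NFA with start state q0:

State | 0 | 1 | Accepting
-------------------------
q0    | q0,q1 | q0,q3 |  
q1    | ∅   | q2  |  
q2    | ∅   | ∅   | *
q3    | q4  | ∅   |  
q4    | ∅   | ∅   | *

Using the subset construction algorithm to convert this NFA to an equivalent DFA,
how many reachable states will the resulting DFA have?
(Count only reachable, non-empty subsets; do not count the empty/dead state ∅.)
Start subset: {q0}
{q0}: on 0 → {q0, q1}, on 1 → {q0, q3}
{q0, q1}: on 0 → {q0, q1}, on 1 → {q0, q2, q3}
{q0, q3}: on 0 → {q0, q1, q4}, on 1 → {q0, q3}
{q0, q2, q3}: on 0 → {q0, q1, q4}, on 1 → {q0, q3}
{q0, q1, q4}: on 0 → {q0, q1}, on 1 → {q0, q2, q3}
Reachable non-empty subsets: {q0}, {q0, q1}, {q0, q3}, {q0, q2, q3}, {q0, q1, q4} — 5 in total.

Final answer: 5 states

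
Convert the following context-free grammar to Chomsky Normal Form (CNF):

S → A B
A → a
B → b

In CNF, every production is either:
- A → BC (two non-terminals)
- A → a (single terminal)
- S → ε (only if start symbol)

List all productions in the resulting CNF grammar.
The grammar has no ε-productions or unit productions to eliminate.
S → A B is already in CNF (two non-terminals) – keep it.
A → a is already in CNF (single terminal) – keep it.
B → b is already in CNF (single terminal) – keep it.
Resulting CNF grammar (3 productions): A → a; B → b; S → A B

Final answer: A → a; B → b; S → A B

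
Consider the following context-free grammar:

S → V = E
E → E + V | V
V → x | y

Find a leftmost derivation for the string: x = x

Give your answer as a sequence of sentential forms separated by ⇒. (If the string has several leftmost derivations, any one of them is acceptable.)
Start with S.
Step 1: the leftmost non-terminal is S; apply S → V = E:  V = E
Step 2: the leftmost non-terminal is V; apply V → x:  x = E
Step 3: the leftmost non-terminal is E; apply E → V:  x = V
Step 4: the leftmost non-terminal is V; apply V → x:  x = x

Final answer: S ⇒ V = E ⇒ x = E ⇒ x = V ⇒ x = x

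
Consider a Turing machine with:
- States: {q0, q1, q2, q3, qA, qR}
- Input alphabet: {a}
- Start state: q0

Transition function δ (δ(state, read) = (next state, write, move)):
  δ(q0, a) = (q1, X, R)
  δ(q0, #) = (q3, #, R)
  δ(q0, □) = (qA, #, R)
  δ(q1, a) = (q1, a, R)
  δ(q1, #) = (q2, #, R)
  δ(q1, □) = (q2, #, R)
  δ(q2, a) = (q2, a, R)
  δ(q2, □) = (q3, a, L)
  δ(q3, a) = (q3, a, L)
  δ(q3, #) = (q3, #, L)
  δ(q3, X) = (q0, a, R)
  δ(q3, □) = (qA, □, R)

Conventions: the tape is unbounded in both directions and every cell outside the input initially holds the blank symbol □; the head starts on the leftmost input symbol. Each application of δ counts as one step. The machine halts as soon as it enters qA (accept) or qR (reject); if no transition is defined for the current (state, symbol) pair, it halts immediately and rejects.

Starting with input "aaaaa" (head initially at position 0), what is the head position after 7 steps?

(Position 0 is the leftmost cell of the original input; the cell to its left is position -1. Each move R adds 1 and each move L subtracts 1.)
Step 0: [q0]aaaaa (head at position 0)
Step 1: δ(q0, a) = (q1, X, R)  ⊢  X[q1]aaaa (head at position 1)
Step 2: δ(q1, a) = (q1, a, R)  ⊢  Xa[q1]aaa (head at position 2)
Step 3: δ(q1, a) = (q1, a, R)  ⊢  Xaa[q1]aa (head at position 3)
Step 4: δ(q1, a) = (q1, a, R)  ⊢  Xaaa[q1]a (head at position 4)
Step 5: δ(q1, a) = (q1, a, R)  ⊢  Xaaaa[q1]□ (head at position 5)
Step 6: δ(q1, □) = (q2, #, R)  ⊢  Xaaaa#[q2]□ (head at position 6)
Step 7: δ(q2, □) = (q3, a, L)  ⊢  Xaaaa[q3]#a (head at position 5)
Head position after 7 steps: 5

Final answer: Position 5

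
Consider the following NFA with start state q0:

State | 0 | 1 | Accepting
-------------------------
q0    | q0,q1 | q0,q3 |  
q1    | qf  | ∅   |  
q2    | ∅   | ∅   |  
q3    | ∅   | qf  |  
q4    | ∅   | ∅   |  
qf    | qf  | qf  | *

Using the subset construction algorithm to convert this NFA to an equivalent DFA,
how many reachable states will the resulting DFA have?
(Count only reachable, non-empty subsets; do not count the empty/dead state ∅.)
Start subset: {q0}
{q0}: on 0 → {q0, q1}, on 1 → {q0, q3}
{q0, q1}: on 0 → {q0, q1, qf}, on 1 → {q0, q3}
{q0, q3}: on 0 → {q0, q1}, on 1 → {q0, q3, qf}
{q0, q1, qf}: on 0 → {q0, q1, qf}, on 1 → {q0, q3, qf}
{q0, q3, qf}: on 0 → {q0, q1, qf}, on 1 → {q0, q3, qf}
Reachable non-empty subsets: {q0}, {q0, q1}, {q0, q3}, {q0, q1, qf}, {q0, q3, qf} — 5 in total.

Final answer: 5 states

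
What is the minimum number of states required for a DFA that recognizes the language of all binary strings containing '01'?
Language: binary strings containing '01'
Lower bound (Myhill–Nerode): the prefixes ε, 0, 01 are pairwise distinguishable:
  ε vs 01: suffix ε distinguishes them (ε is rejected, 01 is accepted)
  0 vs 01: suffix ε distinguishes them (0 is rejected, 01 is accepted)
  ε vs 0: suffix 1 distinguishes them (ε·1 = 1 is rejected, 0·1 = 01 is accepted)
So any DFA needs at least 3 states.
Upper bound: a DFA with 3 states exists (one state per class above: 'no progress', 'last symbol 0', and 'seen 01' (accepting sink)).
Minimum states: 3

Final answer: 3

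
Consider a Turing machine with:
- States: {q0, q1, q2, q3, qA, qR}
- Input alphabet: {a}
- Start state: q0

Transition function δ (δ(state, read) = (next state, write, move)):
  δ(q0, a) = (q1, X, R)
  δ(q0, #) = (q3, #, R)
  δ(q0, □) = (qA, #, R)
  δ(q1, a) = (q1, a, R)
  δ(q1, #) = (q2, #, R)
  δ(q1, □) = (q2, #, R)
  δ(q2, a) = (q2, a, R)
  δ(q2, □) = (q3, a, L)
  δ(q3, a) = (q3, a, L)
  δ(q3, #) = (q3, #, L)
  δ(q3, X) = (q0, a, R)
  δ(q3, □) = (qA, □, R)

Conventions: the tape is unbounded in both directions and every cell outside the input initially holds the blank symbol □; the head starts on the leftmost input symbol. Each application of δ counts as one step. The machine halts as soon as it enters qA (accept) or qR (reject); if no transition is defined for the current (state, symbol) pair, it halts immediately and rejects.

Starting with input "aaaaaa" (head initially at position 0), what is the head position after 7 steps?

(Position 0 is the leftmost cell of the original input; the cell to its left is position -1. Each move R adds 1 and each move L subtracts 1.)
Step 0: [q0]aaaaaa (head at position 0)
Step 1: δ(q0, a) = (q1, X, R)  ⊢  X[q1]aaaaa (head at position 1)
Step 2: δ(q1, a) = (q1, a, R)  ⊢  Xa[q1]aaaa (head at position 2)
Step 3: δ(q1, a) = (q1, a, R)  ⊢  Xaa[q1]aaa (head at position 3)
Step 4: δ(q1, a) = (q1, a, R)  ⊢  Xaaa[q1]aa (head at position 4)
Step 5: δ(q1, a) = (q1, a, R)  ⊢  Xaaaa[q1]a (head at position 5)
Step 6: δ(q1, a) = (q1, a, R)  ⊢  Xaaaaa[q1]□ (head at position 6)
Step 7: δ(q1, □) = (q2, #, R)  ⊢  Xaaaaa#[q2]□ (head at position 7)
Head position after 7 steps: 7

Final answer: Position 7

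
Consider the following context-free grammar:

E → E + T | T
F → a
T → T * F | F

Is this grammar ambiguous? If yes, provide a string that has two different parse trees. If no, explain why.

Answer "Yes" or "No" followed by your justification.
This is the standard stratified expression grammar: '+' is introduced only by the left-recursive rule E → E + T and '*' only by the left-recursive rule T → T * F, with F → a. For any string, the last '+' must be the one produced at the root E (everything after it is a T containing no '+'), and likewise within each T the last '*' is produced at its root. This fixes the parse tree uniquely (left-associative, '*' binding tighter than '+'), so every string has exactly one parse tree.

Final answer: No - the grammar is unambiguous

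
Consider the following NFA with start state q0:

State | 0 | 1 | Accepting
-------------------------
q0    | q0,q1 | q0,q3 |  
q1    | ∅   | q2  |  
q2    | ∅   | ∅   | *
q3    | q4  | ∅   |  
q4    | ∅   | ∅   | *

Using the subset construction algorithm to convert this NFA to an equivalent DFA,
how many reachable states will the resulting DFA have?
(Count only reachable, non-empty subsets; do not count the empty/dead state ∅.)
Start subset: {q0}
{q0}: on 0 → {q0, q1}, on 1 → {q0, q3}
{q0, q1}: on 0 → {q0, q1}, on 1 → {q0, q2, q3}
{q0, q3}: on 0 → {q0, q1, q4}, on 1 → {q0, q3}
{q0, q2, q3}: on 0 → {q0, q1, q4}, on 1 → {q0, q3}
{q0, q1, q4}: on 0 → {q0, q1}, on 1 → {q0, q2, q3}
Reachable non-empty subsets: {q0}, {q0, q1}, {q0, q3}, {q0, q2, q3}, {q0, q1, q4} — 5 in total.

Final answer: 5 states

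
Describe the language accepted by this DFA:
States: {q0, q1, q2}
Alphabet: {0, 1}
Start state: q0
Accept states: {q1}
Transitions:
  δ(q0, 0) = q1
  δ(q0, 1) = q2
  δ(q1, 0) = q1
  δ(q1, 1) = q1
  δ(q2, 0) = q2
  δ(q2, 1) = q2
Analyzing the DFA structure:
Start state: q0
Accept states: {q1}
Interpreting what each state remembers (checking against the transitions):
  q0: nothing has been read yet
  q1: the first symbol was 0
  q2: the first symbol was 1 (trap state)
  δ(q0, 0): in q0 (nothing has been read yet), after reading 0 we have: the first symbol was 0 → q1
  δ(q0, 1): in q0 (nothing has been read yet), after reading 1 we have: the first symbol was 1 (trap state) → q2
  δ(q1, 0): in q1 (the first symbol was 0), after reading 0 we have: the first symbol was 0 → q1
  δ(q1, 1): in q1 (the first symbol was 0), after reading 1 we have: the first symbol was 0 → q1
  δ(q2, 0): in q2 (the first symbol was 1 (trap state)), after reading 0 we have: the first symbol was 1 (trap state) → q2
  δ(q2, 1): in q2 (the first symbol was 1 (trap state)), after reading 1 we have: the first symbol was 1 (trap state) → q2
A string is accepted iff it ends in {q1}, i.e. the first symbol was 0.
Language: All binary strings starting with 0

Final answer: All binary strings starting with 0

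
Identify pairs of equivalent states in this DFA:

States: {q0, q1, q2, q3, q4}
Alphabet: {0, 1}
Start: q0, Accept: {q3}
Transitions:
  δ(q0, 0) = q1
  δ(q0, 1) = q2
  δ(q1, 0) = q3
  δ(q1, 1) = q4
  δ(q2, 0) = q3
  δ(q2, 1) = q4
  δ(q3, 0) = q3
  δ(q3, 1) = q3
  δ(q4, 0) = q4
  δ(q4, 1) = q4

Using the table-filling algorithm:
Round 0 – mark pairs where exactly one state is accepting: (q0,q3), (q1,q3), (q2,q3), (q3,q4)
Round 1 – newly marked: (q0,q1) [on 0: q1 vs q3, already marked]; (q0,q2) [on 0: q1 vs q3, already marked]; (q1,q4) [on 0: q3 vs q4, already marked]; (q2,q4) [on 0: q3 vs q4, already marked]
Round 2 – newly marked: (q0,q4) [on 0: q1 vs q4, already marked]
No further pairs can be marked.
(q1, q2) unmarked: δ(q1,0)=q3, δ(q2,0)=q3; δ(q1,1)=q4, δ(q2,1)=q4 → equivalent
Equivalent pairs: (q1, q2)

Final answer: Equivalent pairs: (q1, q2)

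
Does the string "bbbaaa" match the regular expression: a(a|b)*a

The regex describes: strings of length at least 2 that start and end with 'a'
No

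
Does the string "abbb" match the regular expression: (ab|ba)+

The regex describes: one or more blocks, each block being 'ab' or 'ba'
No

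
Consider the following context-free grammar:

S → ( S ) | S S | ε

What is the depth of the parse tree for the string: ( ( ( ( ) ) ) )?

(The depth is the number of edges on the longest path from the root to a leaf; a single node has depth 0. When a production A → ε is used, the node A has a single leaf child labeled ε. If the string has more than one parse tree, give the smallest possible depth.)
The string is 4 nested pairs. The shallowest parse tree applies S → ( S ) 4 times (one node per nested pair, each a child of the previous) and then S → ε in the middle.
S nodes at depths 0..4, ε leaf at depth 5; parentheses leaves are at depths 1..4.
(Using S → S S with an S → ε child anywhere only adds levels, so it cannot give a shallower tree.)
Depth = 5.

Final answer: 5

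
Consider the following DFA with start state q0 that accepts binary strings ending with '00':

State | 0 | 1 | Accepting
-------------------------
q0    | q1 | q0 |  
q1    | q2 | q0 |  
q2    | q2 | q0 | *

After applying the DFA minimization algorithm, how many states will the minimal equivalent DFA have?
All 3 states are reachable from q0, so none can be removed as unreachable.
Table-filling: first mark every (accepting, non-accepting) pair as distinguishable (accepting: {q2}; non-accepting: {q0, q1}).
Round 1: (q0, q1) on '0' go to q1 and q2, already distinguishable → mark.
Every pair of states is distinguishable, so the DFA is already minimal.
Equivalence classes: {q0}, {q1}, {q2} → 3 states.

Final answer: 3 states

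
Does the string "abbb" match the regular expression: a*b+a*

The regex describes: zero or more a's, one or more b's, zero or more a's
Yes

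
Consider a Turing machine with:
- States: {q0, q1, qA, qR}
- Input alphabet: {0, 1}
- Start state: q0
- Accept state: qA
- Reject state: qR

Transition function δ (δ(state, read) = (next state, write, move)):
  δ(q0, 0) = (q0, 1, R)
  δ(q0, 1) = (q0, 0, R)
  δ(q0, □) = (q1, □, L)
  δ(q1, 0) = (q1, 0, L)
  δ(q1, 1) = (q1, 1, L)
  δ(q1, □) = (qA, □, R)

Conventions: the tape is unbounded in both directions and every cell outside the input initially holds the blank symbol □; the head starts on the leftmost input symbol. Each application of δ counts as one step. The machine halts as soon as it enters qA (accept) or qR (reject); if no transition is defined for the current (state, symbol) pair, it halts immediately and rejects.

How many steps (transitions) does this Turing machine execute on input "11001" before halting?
Step 0: [q0]11001 (head at position 0)
Step 1: δ(q0, 1) = (q0, 0, R)  ⊢  0[q0]1001 (head at position 1)
Step 2: δ(q0, 1) = (q0, 0, R)  ⊢  00[q0]001 (head at position 2)
Step 3: δ(q0, 0) = (q0, 1, R)  ⊢  001[q0]01 (head at position 3)
Step 4: δ(q0, 0) = (q0, 1, R)  ⊢  0011[q0]1 (head at position 4)
Step 5: δ(q0, 1) = (q0, 0, R)  ⊢  00110[q0]□ (head at position 5)
Step 6: δ(q0, □) = (q1, □, L)  ⊢  0011[q1]0□ (head at position 4)
Step 7: δ(q1, 0) = (q1, 0, L)  ⊢  001[q1]10□ (head at position 3)
Step 8: δ(q1, 1) = (q1, 1, L)  ⊢  00[q1]110□ (head at position 2)
Step 9: δ(q1, 1) = (q1, 1, L)  ⊢  0[q1]0110□ (head at position 1)
Step 10: δ(q1, 0) = (q1, 0, L)  ⊢  [q1]00110□ (head at position 0)
Step 11: δ(q1, 0) = (q1, 0, L)  ⊢  [q1]□00110□ (head at position -1)
Step 12: δ(q1, □) = (qA, □, R)  ⊢  □[qA]00110□ (head at position 0)
The machine is in qA, so it halts and accepts.
Number of transitions executed: 12.

Final answer: 12 steps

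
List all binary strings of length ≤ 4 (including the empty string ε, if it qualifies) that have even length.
Checking every binary string of length 0 to 4:
  Length 0: accepted: ε | rejected: (none)
  Length 1: accepted: (none) | rejected: 0, 1
  Length 2: accepted: 00, 01, 10, 11 | rejected: (none)
  Length 3: accepted: (none) | rejected: 000, 001, 010, 011, 100, 101, 110, 111
  Length 4: accepted: 0000, 0001, 0010, 0011, 0100, 0101, 0110, 0111, 1000, 1001, 1010, 1011, 1100, 1101, 1110, 1111 | rejected: (none)
Total: 21 string(s).

Final answer: ε, 00, 01, 10, 11, 0000, 0001, 0010, 0011, 0100, 0101, 0110, 0111, 1000, 1001, 1010, 1011, 1100, 1101, 1110, 1111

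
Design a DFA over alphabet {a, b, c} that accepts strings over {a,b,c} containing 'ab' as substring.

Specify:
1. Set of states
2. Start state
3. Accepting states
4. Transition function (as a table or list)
One valid DFA (any DFA recognizing the same language is acceptable):
States: {q0, q1, q2}
Start: q0
Accepting: {q2}
Transitions (accepting states marked with *):
State | a | b | c | Accepting
-----------------------------
q0    | q1 | q0 | q0 |  
q1    | q1 | q2 | q0 |  
q2    | q2 | q2 | q2 | *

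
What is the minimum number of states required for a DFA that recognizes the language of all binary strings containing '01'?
Language: binary strings containing '01'
Lower bound (Myhill–Nerode): the prefixes ε, 0, 01 are pairwise distinguishable:
  ε vs 01: suffix ε distinguishes them (ε is rejected, 01 is accepted)
  0 vs 01: suffix ε distinguishes them (0 is rejected, 01 is accepted)
  ε vs 0: suffix 1 distinguishes them (ε·1 = 1 is rejected, 0·1 = 01 is accepted)
So any DFA needs at least 3 states.
Upper bound: a DFA with 3 states exists (one state per class above: 'no progress', 'last symbol 0', and 'seen 01' (accepting sink)).
Minimum states: 3

Final answer: 3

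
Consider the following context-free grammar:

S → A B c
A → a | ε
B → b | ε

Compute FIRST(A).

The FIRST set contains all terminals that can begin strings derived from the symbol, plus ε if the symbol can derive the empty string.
A → a contributes a; A → ε makes A nullable, contributing ε. FIRST(A) = {a, ε}.

Final answer: {a, ε}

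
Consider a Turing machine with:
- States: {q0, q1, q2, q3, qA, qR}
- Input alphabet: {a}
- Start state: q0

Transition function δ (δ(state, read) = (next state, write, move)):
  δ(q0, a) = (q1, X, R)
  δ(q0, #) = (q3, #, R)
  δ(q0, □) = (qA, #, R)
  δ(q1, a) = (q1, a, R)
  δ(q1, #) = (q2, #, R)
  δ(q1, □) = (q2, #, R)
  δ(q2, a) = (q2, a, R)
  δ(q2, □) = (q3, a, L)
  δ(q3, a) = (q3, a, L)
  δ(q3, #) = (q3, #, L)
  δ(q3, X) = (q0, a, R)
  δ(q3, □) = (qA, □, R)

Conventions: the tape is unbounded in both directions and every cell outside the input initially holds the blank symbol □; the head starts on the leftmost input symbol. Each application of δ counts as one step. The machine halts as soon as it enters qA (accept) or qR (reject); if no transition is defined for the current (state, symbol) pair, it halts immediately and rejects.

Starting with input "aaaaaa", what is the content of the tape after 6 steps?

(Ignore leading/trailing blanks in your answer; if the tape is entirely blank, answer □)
Step 0: [q0]aaaaaa (head at position 0)
Step 1: δ(q0, a) = (q1, X, R)  ⊢  X[q1]aaaaa (head at position 1)
Step 2: δ(q1, a) = (q1, a, R)  ⊢  Xa[q1]aaaa (head at position 2)
Step 3: δ(q1, a) = (q1, a, R)  ⊢  Xaa[q1]aaa (head at position 3)
Step 4: δ(q1, a) = (q1, a, R)  ⊢  Xaaa[q1]aa (head at position 4)
Step 5: δ(q1, a) = (q1, a, R)  ⊢  Xaaaa[q1]a (head at position 5)
Step 6: δ(q1, a) = (q1, a, R)  ⊢  Xaaaaa[q1]□ (head at position 6)
Tape after 6 steps (ignoring surrounding blanks): Xaaaaa

Final answer: Tape: Xaaaaa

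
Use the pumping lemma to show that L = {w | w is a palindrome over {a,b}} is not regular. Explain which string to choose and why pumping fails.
Language: L = {w | w is a palindrome over {a,b}} (strings that read the same forwards and backwards)
Step 1: Assume for contradiction that L is regular, with pumping length p.
Step 2: Choose s = a^p b a^p. Then s ∈ L (it reads the same forwards and backwards) and |s| ≥ p.
Step 3: Consider any decomposition s = xyz with |xy| ≤ p and |y| > 0. Since |xy| ≤ p and the first p symbols of s are all a's, y = a^k for some k with 1 ≤ k ≤ p.
Step 4: Pumping up (i = 2): xy²z = a^(p+k) b a^p. Its reverse is a^p b a^(p+k) ≠ a^(p+k) b a^p (the single b is no longer in the middle), so xy²z is not a palindrome and xy²z ∉ L.
This contradicts the pumping lemma, so L is not regular.

Final answer: Choose s = a^p b a^p. Since |xy| ≤ p, y = a^k with k ≥ 1. Then xy²z = a^(p+k) b a^p is not a palindrome, so ∉ L.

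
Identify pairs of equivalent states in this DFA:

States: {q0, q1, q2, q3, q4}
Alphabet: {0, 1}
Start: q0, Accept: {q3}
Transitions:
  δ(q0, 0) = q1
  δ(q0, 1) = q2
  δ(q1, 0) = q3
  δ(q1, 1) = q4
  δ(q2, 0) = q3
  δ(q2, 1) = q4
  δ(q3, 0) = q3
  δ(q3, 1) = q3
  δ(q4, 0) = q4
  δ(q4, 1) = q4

Using the table-filling algorithm:
Round 0 – mark pairs where exactly one state is accepting: (q0,q3), (q1,q3), (q2,q3), (q3,q4)
Round 1 – newly marked: (q0,q1) [on 0: q1 vs q3, already marked]; (q0,q2) [on 0: q1 vs q3, already marked]; (q1,q4) [on 0: q3 vs q4, already marked]; (q2,q4) [on 0: q3 vs q4, already marked]
Round 2 – newly marked: (q0,q4) [on 0: q1 vs q4, already marked]
No further pairs can be marked.
(q1, q2) unmarked: δ(q1,0)=q3, δ(q2,0)=q3; δ(q1,1)=q4, δ(q2,1)=q4 → equivalent
Equivalent pairs: (q1, q2)

Final answer: Equivalent pairs: (q1, q2)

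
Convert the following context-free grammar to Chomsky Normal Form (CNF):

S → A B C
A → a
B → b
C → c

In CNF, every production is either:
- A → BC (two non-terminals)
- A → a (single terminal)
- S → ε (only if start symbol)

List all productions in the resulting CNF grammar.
The grammar has no ε-productions or unit productions to eliminate.
A → a is already in CNF (single terminal) – keep it.
B → b is already in CNF (single terminal) – keep it.
C → c is already in CNF (single terminal) – keep it.
S → A B C has 3 symbols on the right: break it into binary productions S → A X0, X0 → B C.
Resulting CNF grammar (5 productions): A → a; B → b; C → c; S → A X0; X0 → B C

Final answer: A → a; B → b; C → c; S → A X0; X0 → B C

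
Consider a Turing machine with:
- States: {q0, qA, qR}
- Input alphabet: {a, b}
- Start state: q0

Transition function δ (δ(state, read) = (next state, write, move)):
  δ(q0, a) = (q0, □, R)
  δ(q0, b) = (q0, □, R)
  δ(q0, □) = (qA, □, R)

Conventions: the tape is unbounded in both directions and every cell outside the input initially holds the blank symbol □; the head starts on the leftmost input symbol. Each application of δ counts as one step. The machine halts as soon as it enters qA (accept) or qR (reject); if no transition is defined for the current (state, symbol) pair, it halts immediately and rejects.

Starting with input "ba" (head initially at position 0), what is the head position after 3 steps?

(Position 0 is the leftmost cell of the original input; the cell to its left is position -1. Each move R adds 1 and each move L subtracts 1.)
Step 0: [q0]ba (head at position 0)
Step 1: δ(q0, b) = (q0, □, R)  ⊢  □[q0]a (head at position 1)
Step 2: δ(q0, a) = (q0, □, R)  ⊢  □□[q0]□ (head at position 2)
Step 3: δ(q0, □) = (qA, □, R)  ⊢  □□□[qA]□ (head at position 3)
Head position after 3 steps: 3

Final answer: Position 3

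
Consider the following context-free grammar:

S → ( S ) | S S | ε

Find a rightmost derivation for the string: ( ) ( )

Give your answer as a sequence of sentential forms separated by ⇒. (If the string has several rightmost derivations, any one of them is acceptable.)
Start with S.
Step 1: the rightmost non-terminal is S; apply S → S S:  S S
Step 2: the rightmost non-terminal is S; apply S → ( S ):  S ( S )
Step 3: the rightmost non-terminal is S; apply S → ε:  S ( )
Step 4: the rightmost non-terminal is S; apply S → ( S ):  ( S ) ( )
Step 5: the rightmost non-terminal is S; apply S → ε:  ( ) ( )

Final answer: S ⇒ S S ⇒ S ( S ) ⇒ S ( ) ⇒ ( S ) ( ) ⇒ ( ) ( )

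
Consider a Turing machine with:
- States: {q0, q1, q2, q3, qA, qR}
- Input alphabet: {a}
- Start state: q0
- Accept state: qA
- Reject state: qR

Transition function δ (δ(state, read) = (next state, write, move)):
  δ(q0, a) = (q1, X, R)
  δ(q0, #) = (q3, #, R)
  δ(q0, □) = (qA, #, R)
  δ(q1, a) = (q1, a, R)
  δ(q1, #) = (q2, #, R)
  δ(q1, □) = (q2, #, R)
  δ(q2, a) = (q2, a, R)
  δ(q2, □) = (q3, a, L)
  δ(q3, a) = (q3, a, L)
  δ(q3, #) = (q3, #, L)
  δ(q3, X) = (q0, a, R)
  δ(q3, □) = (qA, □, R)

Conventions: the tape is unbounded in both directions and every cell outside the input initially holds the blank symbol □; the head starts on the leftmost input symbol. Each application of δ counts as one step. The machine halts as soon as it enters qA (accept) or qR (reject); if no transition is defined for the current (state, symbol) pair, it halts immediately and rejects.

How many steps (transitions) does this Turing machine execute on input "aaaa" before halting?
Trace (configuration after each step, as tape_left[state]tape_right with head position):
Step 0: [q0]aaaa (head at position 0)
Step 1: X[q1]aaa (head 1)
Step 2: Xa[q1]aa (head 2)
Step 3: Xaa[q1]a (head 3)
Step 4: Xaaa[q1]□ (head 4)
Step 5: Xaaa#[q2]□ (head 5)
Step 6: Xaaa[q3]#a (head 4)
Step 7: Xaa[q3]a#a (head 3)
Step 8: Xa[q3]aa#a (head 2)
Step 9: X[q3]aaa#a (head 1)
Step 10: [q3]Xaaa#a (head 0)
Step 11: a[q0]aaa#a (head 1)
Step 12: aX[q1]aa#a (head 2)
Step 13: aXa[q1]a#a (head 3)
Step 14: aXaa[q1]#a (head 4)
Step 15: aXaa#[q2]a (head 5)
Step 16: aXaa#a[q2]□ (head 6)
Step 17: aXaa#[q3]aa (head 5)
Step 18: aXaa[q3]#aa (head 4)
Step 19: aXa[q3]a#aa (head 3)
Step 20: aX[q3]aa#aa (head 2)
Step 21: a[q3]Xaa#aa (head 1)
Step 22: aa[q0]aa#aa (head 2)
Step 23: aaX[q1]a#aa (head 3)
Step 24: aaXa[q1]#aa (head 4)
Step 25: aaXa#[q2]aa (head 5)
Step 26: aaXa#a[q2]a (head 6)
Step 27: aaXa#aa[q2]□ (head 7)
Step 28: aaXa#a[q3]aa (head 6)
Step 29: aaXa#[q3]aaa (head 5)
Step 30: aaXa[q3]#aaa (head 4)
Step 31: aaX[q3]a#aaa (head 3)
Step 32: aa[q3]Xa#aaa (head 2)
Step 33: aaa[q0]a#aaa (head 3)
Step 34: aaaX[q1]#aaa (head 4)
Step 35: aaaX#[q2]aaa (head 5)
Step 36: aaaX#a[q2]aa (head 6)
Step 37: aaaX#aa[q2]a (head 7)
Step 38: aaaX#aaa[q2]□ (head 8)
Step 39: aaaX#aa[q3]aa (head 7)
Step 40: aaaX#a[q3]aaa (head 6)
Step 41: aaaX#[q3]aaaa (head 5)
Step 42: aaaX[q3]#aaaa (head 4)
Step 43: aaa[q3]X#aaaa (head 3)
Step 44: aaaa[q0]#aaaa (head 4)
Step 45: aaaa#[q3]aaaa (head 5)
Step 46: aaaa[q3]#aaaa (head 4)
Step 47: aaa[q3]a#aaaa (head 3)
Step 48: aa[q3]aa#aaaa (head 2)
Step 49: a[q3]aaa#aaaa (head 1)
Step 50: [q3]aaaa#aaaa (head 0)
Step 51: [q3]□aaaa#aaaa (head -1)
Step 52: □[qA]aaaa#aaaa (head 0)
The machine is in qA, so it halts and accepts.
Number of transitions executed: 52.

Final answer: 52 steps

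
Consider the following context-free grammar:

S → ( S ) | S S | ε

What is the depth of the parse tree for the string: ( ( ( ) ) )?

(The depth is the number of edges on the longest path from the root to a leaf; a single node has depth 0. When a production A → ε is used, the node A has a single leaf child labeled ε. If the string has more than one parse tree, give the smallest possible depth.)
The string is 3 nested pairs. The shallowest parse tree applies S → ( S ) 3 times (one node per nested pair, each a child of the previous) and then S → ε in the middle.
S nodes at depths 0..3, ε leaf at depth 4; parentheses leaves are at depths 1..3.
(Using S → S S with an S → ε child anywhere only adds levels, so it cannot give a shallower tree.)
Depth = 4.

Final answer: 4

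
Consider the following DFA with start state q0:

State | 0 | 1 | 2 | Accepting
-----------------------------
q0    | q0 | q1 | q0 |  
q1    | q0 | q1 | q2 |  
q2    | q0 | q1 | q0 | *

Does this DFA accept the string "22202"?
Start in q0.
Read '2': q0 → q0
Read '2': q0 → q0
Read '2': q0 → q0
Read '0': q0 → q0
Read '2': q0 → q0
Final state q0 is not accepting, so the string is rejected.

Final answer: No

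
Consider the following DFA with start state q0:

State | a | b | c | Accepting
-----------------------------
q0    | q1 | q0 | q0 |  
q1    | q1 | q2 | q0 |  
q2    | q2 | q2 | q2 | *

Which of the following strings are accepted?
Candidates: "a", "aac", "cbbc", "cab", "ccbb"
"a": q0 → q1; q1 is not accepting → rejected
"aac": q0 → q1 → q1 → q0; q0 is not accepting → rejected
"cbbc": q0 → q0 → q0 → q0 → q0; q0 is not accepting → rejected
"cab": q0 → q0 → q1 → q2; q2 is accepting → accepted
"ccbb": q0 → q0 → q0 → q0 → q0; q0 is not accepting → rejected

Final answer: "cab"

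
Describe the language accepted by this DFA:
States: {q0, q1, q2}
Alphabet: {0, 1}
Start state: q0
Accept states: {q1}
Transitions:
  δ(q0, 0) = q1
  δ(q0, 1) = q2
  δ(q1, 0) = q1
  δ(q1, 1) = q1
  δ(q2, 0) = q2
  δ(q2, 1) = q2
Analyzing the DFA structure:
Start state: q0
Accept states: {q1}
Interpreting what each state remembers (checking against the transitions):
  q0: nothing has been read yet
  q1: the first symbol was 0
  q2: the first symbol was 1 (trap state)
  δ(q0, 0): in q0 (nothing has been read yet), after reading 0 we have: the first symbol was 0 → q1
  δ(q0, 1): in q0 (nothing has been read yet), after reading 1 we have: the first symbol was 1 (trap state) → q2
  δ(q1, 0): in q1 (the first symbol was 0), after reading 0 we have: the first symbol was 0 → q1
  δ(q1, 1): in q1 (the first symbol was 0), after reading 1 we have: the first symbol was 0 → q1
  δ(q2, 0): in q2 (the first symbol was 1 (trap state)), after reading 0 we have: the first symbol was 1 (trap state) → q2
  δ(q2, 1): in q2 (the first symbol was 1 (trap state)), after reading 1 we have: the first symbol was 1 (trap state) → q2
A string is accepted iff it ends in {q1}, i.e. the first symbol was 0.
Language: All binary strings starting with 0

Final answer: All binary strings starting with 0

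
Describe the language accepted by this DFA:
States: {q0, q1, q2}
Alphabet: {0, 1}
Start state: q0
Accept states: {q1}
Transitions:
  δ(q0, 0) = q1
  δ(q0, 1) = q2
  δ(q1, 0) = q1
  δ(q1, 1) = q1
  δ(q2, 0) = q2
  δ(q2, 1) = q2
Analyzing the DFA structure:
Start state: q0
Accept states: {q1}
Interpreting what each state remembers (checking against the transitions):
  q0: nothing has been read yet
  q1: the first symbol was 0
  q2: the first symbol was 1 (trap state)
  δ(q0, 0): in q0 (nothing has been read yet), after reading 0 we have: the first symbol was 0 → q1
  δ(q0, 1): in q0 (nothing has been read yet), after reading 1 we have: the first symbol was 1 (trap state) → q2
  δ(q1, 0): in q1 (the first symbol was 0), after reading 0 we have: the first symbol was 0 → q1
  δ(q1, 1): in q1 (the first symbol was 0), after reading 1 we have: the first symbol was 0 → q1
  δ(q2, 0): in q2 (the first symbol was 1 (trap state)), after reading 0 we have: the first symbol was 1 (trap state) → q2
  δ(q2, 1): in q2 (the first symbol was 1 (trap state)), after reading 1 we have: the first symbol was 1 (trap state) → q2
A string is accepted iff it ends in {q1}, i.e. the first symbol was 0.
Language: All binary strings starting with 0

Final answer: All binary strings starting with 0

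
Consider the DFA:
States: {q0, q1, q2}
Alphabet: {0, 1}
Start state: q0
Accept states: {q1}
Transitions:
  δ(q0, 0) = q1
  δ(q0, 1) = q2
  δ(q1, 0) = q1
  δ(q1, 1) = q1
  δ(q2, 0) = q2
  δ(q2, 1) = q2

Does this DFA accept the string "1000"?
Processing string "1000":
  q0 --1--> q2
  q2 --0--> q2
  q2 --0--> q2
  q2 --0--> q2
Final state: q2
Accept states: {q1}
q2 is not an accept state, so the string is rejected.

Final answer: No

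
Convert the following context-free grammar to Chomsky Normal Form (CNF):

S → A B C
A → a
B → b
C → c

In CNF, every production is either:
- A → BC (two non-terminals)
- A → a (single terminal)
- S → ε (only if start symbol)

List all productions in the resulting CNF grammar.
The grammar has no ε-productions or unit productions to eliminate.
A → a is already in CNF (single terminal) – keep it.
B → b is already in CNF (single terminal) – keep it.
C → c is already in CNF (single terminal) – keep it.
S → A B C has 3 symbols on the right: break it into binary productions S → A X0, X0 → B C.
Resulting CNF grammar (5 productions): A → a; B → b; C → c; S → A X0; X0 → B C

Final answer: A → a; B → b; C → c; S → A X0; X0 → B C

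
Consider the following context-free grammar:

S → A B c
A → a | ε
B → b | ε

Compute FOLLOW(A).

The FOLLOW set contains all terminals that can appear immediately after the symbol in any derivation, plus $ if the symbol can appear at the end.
A occurs in S → A B c followed by B c. Add FIRST(B) minus ε = {b}; B is nullable (B → ε), so what follows B can also follow A: the terminal c. FOLLOW(A) = {b, c}.

Final answer: {b, c}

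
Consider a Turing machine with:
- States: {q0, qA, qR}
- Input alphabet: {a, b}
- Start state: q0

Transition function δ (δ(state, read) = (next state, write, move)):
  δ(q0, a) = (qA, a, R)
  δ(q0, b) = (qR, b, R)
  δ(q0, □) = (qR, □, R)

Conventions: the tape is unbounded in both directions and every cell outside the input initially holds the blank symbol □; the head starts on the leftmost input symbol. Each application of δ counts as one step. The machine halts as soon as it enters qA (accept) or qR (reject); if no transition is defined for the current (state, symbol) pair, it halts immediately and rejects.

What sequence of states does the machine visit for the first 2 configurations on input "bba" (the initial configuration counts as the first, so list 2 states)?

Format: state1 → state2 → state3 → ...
Step 0: [q0]bba (head at position 0)
Step 1: δ(q0, b) = (qR, b, R)  ⊢  b[qR]ba (head at position 1)
Reading off the states of these 2 configurations: q0 → qR

Final answer: q0 → qR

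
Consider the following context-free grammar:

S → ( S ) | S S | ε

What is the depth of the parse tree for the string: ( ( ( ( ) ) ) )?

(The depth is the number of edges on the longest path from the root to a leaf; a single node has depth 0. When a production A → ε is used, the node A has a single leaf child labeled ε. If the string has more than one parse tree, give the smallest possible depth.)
The string is 4 nested pairs. The shallowest parse tree applies S → ( S ) 4 times (one node per nested pair, each a child of the previous) and then S → ε in the middle.
S nodes at depths 0..4, ε leaf at depth 5; parentheses leaves are at depths 1..4.
(Using S → S S with an S → ε child anywhere only adds levels, so it cannot give a shallower tree.)
Depth = 5.

Final answer: 5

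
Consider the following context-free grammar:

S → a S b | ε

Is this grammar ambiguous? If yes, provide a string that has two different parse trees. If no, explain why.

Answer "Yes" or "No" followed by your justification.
At every step exactly one production applies: if the remaining string to generate is non-empty it starts with a and ends with b, forcing S → a S b; if it is empty, S → ε is forced. Hence each string a^n b^n has exactly one derivation (S → a S b applied n times, then S → ε) and one parse tree.

Final answer: No - the grammar is unambiguous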